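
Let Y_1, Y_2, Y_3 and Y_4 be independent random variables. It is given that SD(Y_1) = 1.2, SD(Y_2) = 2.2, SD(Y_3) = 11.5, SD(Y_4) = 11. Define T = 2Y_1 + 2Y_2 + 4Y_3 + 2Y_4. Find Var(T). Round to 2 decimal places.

Var(Y_1) = 1.44, Var(Y_2) = 4.84, Var(Y_3) = 132.25, Var(Y_4) = 121
By independence, Var(T) = (2)²Var(Y_1) + (2)²Var(Y_2) + (4)²Var(Y_3) + (2)²Var(Y_4)
= (2)²·1.44 + (2)²·4.84 + (4)²·132.25 + (2)²·121 = 2625.12

2625.12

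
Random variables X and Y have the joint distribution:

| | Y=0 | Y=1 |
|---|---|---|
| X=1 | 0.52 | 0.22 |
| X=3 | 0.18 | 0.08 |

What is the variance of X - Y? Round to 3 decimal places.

E[X] = 1.52,  E[Y] = 0.3,  E[XY] = 0.46
V(X) = 3.08 − (1.52)² = 0.7696;  V(Y) = 0.3 − (0.3)² = 0.21
Cov(X,Y) = 0.46 − (1.52)(0.3) = 0.004
V(X - Y) = (1)²·0.7696 + (-1)²·0.21 + 2·(1)·(-1)·0.004 = 0.9716

0.972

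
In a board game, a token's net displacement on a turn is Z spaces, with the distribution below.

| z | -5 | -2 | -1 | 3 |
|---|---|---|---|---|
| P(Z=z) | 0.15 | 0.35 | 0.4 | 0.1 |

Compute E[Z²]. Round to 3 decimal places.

E[Z²] = (-5)²(0.15) + (-2)²(0.35) + (-1)²(0.4) + (3)²(0.1) = 6.45

6.450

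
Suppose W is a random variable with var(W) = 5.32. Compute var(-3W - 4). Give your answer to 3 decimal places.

47.880

var(-3W - 4) = (-3)²·var(W) = 9·5.32 = 47.88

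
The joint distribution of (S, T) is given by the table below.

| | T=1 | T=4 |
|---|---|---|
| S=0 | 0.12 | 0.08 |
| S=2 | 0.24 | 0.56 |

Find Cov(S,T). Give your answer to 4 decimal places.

E[S] = 1.6,  E[T] = 2.92
E[ST] = 4.96
Cov(S,T) = E[ST] − E[S]E[T] = 4.96 − (1.6)(2.92) = 0.288

0.2880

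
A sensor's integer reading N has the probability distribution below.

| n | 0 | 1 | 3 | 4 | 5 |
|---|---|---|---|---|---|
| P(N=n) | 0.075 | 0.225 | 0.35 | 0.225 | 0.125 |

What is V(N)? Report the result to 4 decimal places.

E[N] = (0)(0.075) + (1)(0.225) + (3)(0.35) + (4)(0.225) + (5)(0.125) = 2.8
E[N²] = (0)²(0.075) + (1)²(0.225) + (3)²(0.35) + (4)²(0.225) + (5)²(0.125) = 10.1
V(N) = E[N²] − (E[N])² = 10.1 − (2.8)² = 2.26

2.2600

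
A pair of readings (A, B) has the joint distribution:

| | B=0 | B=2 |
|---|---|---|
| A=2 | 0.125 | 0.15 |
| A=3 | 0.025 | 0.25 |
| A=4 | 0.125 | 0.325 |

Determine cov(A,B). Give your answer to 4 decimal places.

E[A] = 3.175,  E[B] = 1.45
E[AB] = 4.7
cov(A,B) = E[AB] − E[A]E[B] = 4.7 − (3.175)(1.45) = 0.09625

0.0963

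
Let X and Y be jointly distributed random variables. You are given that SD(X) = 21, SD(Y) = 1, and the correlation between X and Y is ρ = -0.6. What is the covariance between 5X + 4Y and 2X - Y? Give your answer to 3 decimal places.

Var(X) = (21)² = 441;  Var(Y) = (1)² = 1
Cov(X,Y) = ρ·SD(X)·SD(Y) = -0.6·21·1 = -12.6
Cov(5X + 4Y, 2X - Y) = (5)(2)Var(X) + (4)(-1)Var(Y) + [(5)(-1) + (4)(2)]Cov(X,Y)
= 10·441 + -4·1 + 3·-12.6 = 4368.2

4368.200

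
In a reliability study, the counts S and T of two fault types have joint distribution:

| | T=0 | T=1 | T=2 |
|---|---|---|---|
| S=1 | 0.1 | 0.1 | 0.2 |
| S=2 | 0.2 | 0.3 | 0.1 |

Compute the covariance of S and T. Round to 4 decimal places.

E[S] = 1.6,  E[T] = 1
E[ST] = 1.5
cov(S,T) = E[ST] − E[S]E[T] = 1.5 − (1.6)(1) = -0.1

-0.1000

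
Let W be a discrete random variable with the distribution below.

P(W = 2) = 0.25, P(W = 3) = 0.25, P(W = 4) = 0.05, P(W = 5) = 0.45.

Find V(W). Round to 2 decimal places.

E[W] = (2)(0.25) + (3)(0.25) + (4)(0.05) + (5)(0.45) = 3.7
E[W²] = (2)²(0.25) + (3)²(0.25) + (4)²(0.05) + (5)²(0.45) = 15.3
V(W) = E[W²] − (E[W])² = 15.3 − (3.7)² = 1.61

1.61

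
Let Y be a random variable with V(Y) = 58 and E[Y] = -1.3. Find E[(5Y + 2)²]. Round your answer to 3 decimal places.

1470.250

E[5Y + 2] = 5·-1.3 + 2 = -4.5
V(5Y + 2) = (5)²·58 = 1450
E[(5Y + 2)²] = V((5Y + 2)) + (E[(5Y + 2)])² = 1450 + (-4.5)² = 1470.25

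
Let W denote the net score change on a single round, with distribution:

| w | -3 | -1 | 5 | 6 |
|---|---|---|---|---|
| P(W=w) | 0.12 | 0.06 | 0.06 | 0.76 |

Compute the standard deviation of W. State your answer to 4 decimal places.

E[W] = (-3)(0.12) + (-1)(0.06) + (5)(0.06) + (6)(0.76) = 4.44
E[W²] = (-3)²(0.12) + (-1)²(0.06) + (5)²(0.06) + (6)²(0.76) = 30
Var(W) = E[W²] − (E[W])² = 30 − (4.44)² = 10.2864
σ(W) = √10.2864 ≈ 3.2072

3.2072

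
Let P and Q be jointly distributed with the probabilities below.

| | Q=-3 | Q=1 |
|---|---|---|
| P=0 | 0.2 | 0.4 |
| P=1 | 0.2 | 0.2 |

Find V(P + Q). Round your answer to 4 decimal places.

3.7600

E[P] = 0.4,  E[Q] = -0.6,  E[PQ] = -0.4
V(P) = 0.4 − (0.4)² = 0.24;  V(Q) = 4.2 − (-0.6)² = 3.84
cov(P,Q) = -0.4 − (0.4)(-0.6) = -0.16
V(P + Q) = (1)²·0.24 + (1)²·3.84 + 2·(1)·(1)·-0.16 = 3.76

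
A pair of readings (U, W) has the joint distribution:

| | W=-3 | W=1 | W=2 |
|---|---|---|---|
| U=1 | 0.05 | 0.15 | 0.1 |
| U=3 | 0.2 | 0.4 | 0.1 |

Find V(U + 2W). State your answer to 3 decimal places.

13.960

E[U] = 2.4,  E[W] = 0.2,  E[UW] = 0.2
V(U) = 6.6 − (2.4)² = 0.84;  V(W) = 3.6 − (0.2)² = 3.56
cov(U,W) = 0.2 − (2.4)(0.2) = -0.28
V(U + 2W) = (1)²·0.84 + (2)²·3.56 + 2·(1)·(2)·-0.28 = 13.96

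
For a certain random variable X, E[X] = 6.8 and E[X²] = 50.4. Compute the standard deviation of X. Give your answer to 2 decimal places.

2.04

Var(X) = 50.4 − (6.8)² = 4.16
σ(X) = √4.16 ≈ 2.04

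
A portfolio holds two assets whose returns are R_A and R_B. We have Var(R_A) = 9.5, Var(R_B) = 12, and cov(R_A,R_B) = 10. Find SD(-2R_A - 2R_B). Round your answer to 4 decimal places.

Var(-2R_A - 2R_B) = (-2)²·Var(R_A) + (-2)²·Var(R_B) + 2·(-2)·(-2)·cov(R_A,R_B)
= 4·9.5 + 4·12 + 8·10 = 166
SD(-2R_A - 2R_B) = √166 ≈ 12.8841

12.8841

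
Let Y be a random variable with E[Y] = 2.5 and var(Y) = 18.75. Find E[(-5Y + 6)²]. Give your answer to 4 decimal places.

E[-5Y + 6] = -5·2.5 + 6 = -6.5
var(-5Y + 6) = (-5)²·18.75 = 468.75
E[(-5Y + 6)²] = var((-5Y + 6)) + (E[(-5Y + 6)])² = 468.75 + (-6.5)² = 511

511.0000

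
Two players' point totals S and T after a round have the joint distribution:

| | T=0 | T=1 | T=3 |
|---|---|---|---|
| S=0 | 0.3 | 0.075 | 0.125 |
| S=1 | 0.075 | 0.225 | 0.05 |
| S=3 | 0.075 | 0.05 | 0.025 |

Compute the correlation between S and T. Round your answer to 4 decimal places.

E[S] = 0.8,  E[T] = 0.95
E[ST] = 0.75
cov(S,T) = E[ST] − E[S]E[T] = 0.75 − (0.8)(0.95) = -0.01
Var(S) = 1.06,  Var(T) = 1.2475
ρ = -0.01 / √(1.06·1.2475) ≈ -0.0087

-0.0087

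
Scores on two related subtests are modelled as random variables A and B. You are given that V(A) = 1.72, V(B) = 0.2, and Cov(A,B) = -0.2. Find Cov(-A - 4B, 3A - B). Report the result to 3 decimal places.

Cov(-A - 4B, 3A - B) = (-1)(3)V(A) + (-4)(-1)V(B) + [(-1)(-1) + (-4)(3)]Cov(A,B)
= -3·1.72 + 4·0.2 + -11·-0.2 = -2.16

-2.160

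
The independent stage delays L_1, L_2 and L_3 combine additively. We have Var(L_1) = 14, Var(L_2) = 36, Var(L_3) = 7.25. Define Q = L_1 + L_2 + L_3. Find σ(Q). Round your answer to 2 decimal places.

By independence, Var(Q) = (1)²Var(L_1) + (1)²Var(L_2) + (1)²Var(L_3)
= (1)²·14 + (1)²·36 + (1)²·7.25 = 57.25
σ(Q) = √57.25 ≈ 7.57

7.57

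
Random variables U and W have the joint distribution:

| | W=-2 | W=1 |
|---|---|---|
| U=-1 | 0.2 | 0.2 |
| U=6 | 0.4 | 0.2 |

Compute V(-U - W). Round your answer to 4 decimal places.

12.2400

E[U] = 3.2,  E[W] = -0.8,  E[UW] = -3.4
V(U) = 22 − (3.2)² = 11.76;  V(W) = 2.8 − (-0.8)² = 2.16
cov(U,W) = -3.4 − (3.2)(-0.8) = -0.84
V(-U - W) = (-1)²·11.76 + (-1)²·2.16 + 2·(-1)·(-1)·-0.84 = 12.24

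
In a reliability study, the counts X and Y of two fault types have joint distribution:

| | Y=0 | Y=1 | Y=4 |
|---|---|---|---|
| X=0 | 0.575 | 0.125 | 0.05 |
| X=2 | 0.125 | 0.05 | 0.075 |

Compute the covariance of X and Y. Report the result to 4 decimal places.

0.3625

E[X] = 0.5,  E[Y] = 0.675
E[XY] = 0.7
Cov(X,Y) = E[XY] − E[X]E[Y] = 0.7 − (0.5)(0.675) = 0.3625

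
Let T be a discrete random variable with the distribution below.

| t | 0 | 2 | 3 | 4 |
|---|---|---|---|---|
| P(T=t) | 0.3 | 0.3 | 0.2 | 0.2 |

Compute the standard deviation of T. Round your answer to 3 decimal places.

1.483

E[T] = (0)(0.3) + (2)(0.3) + (3)(0.2) + (4)(0.2) = 2
E[T²] = (0)²(0.3) + (2)²(0.3) + (3)²(0.2) + (4)²(0.2) = 6.2
Var(T) = E[T²] − (E[T])² = 6.2 − (2)² = 2.2
sd(T) = √2.2 ≈ 1.483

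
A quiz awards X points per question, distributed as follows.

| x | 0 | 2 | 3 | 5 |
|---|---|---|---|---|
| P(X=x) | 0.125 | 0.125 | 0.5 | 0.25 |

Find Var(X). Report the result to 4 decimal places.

2.2500

E[X] = (0)(0.125) + (2)(0.125) + (3)(0.5) + (5)(0.25) = 3
E[X²] = (0)²(0.125) + (2)²(0.125) + (3)²(0.5) + (5)²(0.25) = 11.25
Var(X) = E[X²] − (E[X])² = 11.25 − (3)² = 2.25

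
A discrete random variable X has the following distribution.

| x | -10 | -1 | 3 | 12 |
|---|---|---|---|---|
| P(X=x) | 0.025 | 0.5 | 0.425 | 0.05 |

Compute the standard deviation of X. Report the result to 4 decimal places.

E[X] = (-10)(0.025) + (-1)(0.5) + (3)(0.425) + (12)(0.05) = 1.125
E[X²] = (-10)²(0.025) + (-1)²(0.5) + (3)²(0.425) + (12)²(0.05) = 14.025
var(X) = E[X²] − (E[X])² = 14.025 − (1.125)² = 12.759375
sd(X) = √12.759375 ≈ 3.5720

3.5720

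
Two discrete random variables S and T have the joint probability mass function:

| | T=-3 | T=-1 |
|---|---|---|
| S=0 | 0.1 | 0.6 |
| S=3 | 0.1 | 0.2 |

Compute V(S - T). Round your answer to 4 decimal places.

3.0100

E[S] = 0.9,  E[T] = -1.4,  E[ST] = -1.5
V(S) = 2.7 − (0.9)² = 1.89;  V(T) = 2.6 − (-1.4)² = 0.64
cov(S,T) = -1.5 − (0.9)(-1.4) = -0.24
V(S - T) = (1)²·1.89 + (-1)²·0.64 + 2·(1)·(-1)·-0.24 = 3.01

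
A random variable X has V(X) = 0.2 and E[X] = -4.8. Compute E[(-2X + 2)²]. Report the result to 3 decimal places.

E[-2X + 2] = -2·-4.8 + 2 = 11.6
V(-2X + 2) = (-2)²·0.2 = 0.8
E[(-2X + 2)²] = V((-2X + 2)) + (E[(-2X + 2)])² = 0.8 + (11.6)² = 135.36

135.360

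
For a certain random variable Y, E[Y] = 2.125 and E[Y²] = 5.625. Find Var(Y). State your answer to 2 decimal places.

Var(Y) = 5.625 − (2.125)² = 1.109375

1.11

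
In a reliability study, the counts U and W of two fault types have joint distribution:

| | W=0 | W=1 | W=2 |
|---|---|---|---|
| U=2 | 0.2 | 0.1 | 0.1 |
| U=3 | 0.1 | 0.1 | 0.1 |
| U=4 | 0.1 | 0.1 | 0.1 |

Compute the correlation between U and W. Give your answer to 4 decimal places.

E[U] = 2.9,  E[W] = 0.9
E[UW] = 2.7
Cov(U,W) = E[UW] − E[U]E[W] = 2.7 − (2.9)(0.9) = 0.09
Var(U) = 0.69,  Var(W) = 0.69
ρ = 0.09 / √(0.69·0.69) ≈ 0.1304

0.1304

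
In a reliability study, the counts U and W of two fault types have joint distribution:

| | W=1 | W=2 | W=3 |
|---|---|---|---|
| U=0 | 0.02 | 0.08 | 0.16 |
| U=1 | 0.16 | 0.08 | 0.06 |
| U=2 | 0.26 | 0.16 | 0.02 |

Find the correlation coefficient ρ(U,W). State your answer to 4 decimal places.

E[U] = 1.18,  E[W] = 1.8
E[UW] = 1.78
Cov(U,W) = E[UW] − E[U]E[W] = 1.78 − (1.18)(1.8) = -0.344
Var(U) = 0.6676,  Var(W) = 0.64
ρ = -0.344 / √(0.6676·0.64) ≈ -0.5263

-0.5263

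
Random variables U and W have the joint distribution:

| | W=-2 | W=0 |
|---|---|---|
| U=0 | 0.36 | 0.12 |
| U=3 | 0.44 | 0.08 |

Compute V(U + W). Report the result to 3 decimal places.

2.598

E[U] = 1.56,  E[W] = -1.6,  E[UW] = -2.64
V(U) = 4.68 − (1.56)² = 2.2464;  V(W) = 3.2 − (-1.6)² = 0.64
cov(U,W) = -2.64 − (1.56)(-1.6) = -0.144
V(U + W) = (1)²·2.2464 + (1)²·0.64 + 2·(1)·(1)·-0.144 = 2.5984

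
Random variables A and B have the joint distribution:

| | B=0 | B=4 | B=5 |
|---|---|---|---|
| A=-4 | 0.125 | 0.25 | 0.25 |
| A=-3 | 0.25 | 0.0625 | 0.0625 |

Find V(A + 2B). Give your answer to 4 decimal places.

E[A] = -3.625,  E[B] = 2.8125,  E[AB] = -10.6875
V(A) = 13.375 − (-3.625)² = 0.234375;  V(B) = 12.8125 − (2.8125)² = 4.90234375
cov(A,B) = -10.6875 − (-3.625)(2.8125) = -0.4921875
V(A + 2B) = (1)²·0.234375 + (2)²·4.90234375 + 2·(1)·(2)·-0.4921875 = 17.875

17.8750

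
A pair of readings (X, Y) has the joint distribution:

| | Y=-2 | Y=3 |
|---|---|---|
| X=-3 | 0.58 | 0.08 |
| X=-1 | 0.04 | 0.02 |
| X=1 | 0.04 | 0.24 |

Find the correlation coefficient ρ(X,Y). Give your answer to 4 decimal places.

E[X] = -1.76,  E[Y] = -0.3
E[XY] = 3.42
Cov(X,Y) = E[XY] − E[X]E[Y] = 3.42 − (-1.76)(-0.3) = 2.892
var(X) = 3.1824,  var(Y) = 5.61
ρ = 2.892 / √(3.1824·5.61) ≈ 0.6844

0.6844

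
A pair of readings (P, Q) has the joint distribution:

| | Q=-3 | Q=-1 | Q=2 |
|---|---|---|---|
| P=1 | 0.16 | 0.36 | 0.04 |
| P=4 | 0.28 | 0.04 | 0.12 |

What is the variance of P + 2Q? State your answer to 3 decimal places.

E[P] = 2.32,  E[Q] = -1.4,  E[PQ] = -3.32
Var(P) = 7.6 − (2.32)² = 2.2176;  Var(Q) = 5 − (-1.4)² = 3.04
cov(P,Q) = -3.32 − (2.32)(-1.4) = -0.072
Var(P + 2Q) = (1)²·2.2176 + (2)²·3.04 + 2·(1)·(2)·-0.072 = 14.0896

14.090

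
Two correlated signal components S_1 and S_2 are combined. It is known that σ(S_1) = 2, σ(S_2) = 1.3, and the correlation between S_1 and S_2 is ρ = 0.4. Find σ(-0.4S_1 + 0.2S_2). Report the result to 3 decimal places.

Var(S_1) = (2)² = 4;  Var(S_2) = (1.3)² = 1.69
Cov(S_1,S_2) = ρ·σ(S_1)·σ(S_2) = 0.4·2·1.3 = 1.04
Var(-0.4S_1 + 0.2S_2) = (-0.4)²·Var(S_1) + (0.2)²·Var(S_2) + 2·(-0.4)·(0.2)·Cov(S_1,S_2)
= 0.16·4 + 0.04·1.69 + -0.16·1.04 = 0.5412
σ(-0.4S_1 + 0.2S_2) = √0.5412 ≈ 0.736

0.736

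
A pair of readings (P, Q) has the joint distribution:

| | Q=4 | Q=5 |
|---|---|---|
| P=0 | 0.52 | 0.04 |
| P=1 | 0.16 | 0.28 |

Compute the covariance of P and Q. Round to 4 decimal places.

E[P] = 0.44,  E[Q] = 4.32
E[PQ] = 2.04
cov(P,Q) = E[PQ] − E[P]E[Q] = 2.04 − (0.44)(4.32) = 0.1392

0.1392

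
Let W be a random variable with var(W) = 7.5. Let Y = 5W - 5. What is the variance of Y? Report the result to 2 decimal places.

var(5W - 5) = (5)²·var(W) = 25·7.5 = 187.5

187.50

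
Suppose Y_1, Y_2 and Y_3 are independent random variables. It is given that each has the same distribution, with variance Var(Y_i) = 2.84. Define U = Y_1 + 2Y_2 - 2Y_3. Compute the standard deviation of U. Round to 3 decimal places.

By independence, Var(U) = (1)²Var(Y_1) + (2)²Var(Y_2) + (-2)²Var(Y_3)
= (1)²·2.84 + (2)²·2.84 + (-2)²·2.84 = 25.56
sd(U) = √25.56 ≈ 5.056

5.056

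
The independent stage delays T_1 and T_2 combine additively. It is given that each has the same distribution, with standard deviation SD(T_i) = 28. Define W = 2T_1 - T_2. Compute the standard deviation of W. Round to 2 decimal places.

62.61

Var(T_i) = (28)² = 784
By independence, Var(W) = (2)²Var(T_1) + (-1)²Var(T_2)
= (2)²·784 + (-1)²·784 = 3920
SD(W) = √3920 ≈ 62.61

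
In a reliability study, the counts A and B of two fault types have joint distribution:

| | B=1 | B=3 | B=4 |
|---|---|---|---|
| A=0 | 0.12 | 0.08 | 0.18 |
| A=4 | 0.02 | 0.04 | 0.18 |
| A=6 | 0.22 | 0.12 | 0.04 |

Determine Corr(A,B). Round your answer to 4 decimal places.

E[A] = 3.24,  E[B] = 2.68
E[AB] = 7.88
cov(A,B) = E[AB] − E[A]E[B] = 7.88 − (3.24)(2.68) = -0.8032
Var(A) = 7.0224,  Var(B) = 1.7376
ρ = -0.8032 / √(7.0224·1.7376) ≈ -0.2299

-0.2299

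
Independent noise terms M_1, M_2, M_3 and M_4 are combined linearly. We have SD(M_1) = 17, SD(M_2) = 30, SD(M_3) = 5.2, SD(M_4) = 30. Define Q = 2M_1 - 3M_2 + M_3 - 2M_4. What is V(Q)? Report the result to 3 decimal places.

V(M_1) = 289, V(M_2) = 900, V(M_3) = 27.04, V(M_4) = 900
By independence, V(Q) = (2)²V(M_1) + (-3)²V(M_2) + (1)²V(M_3) + (-2)²V(M_4)
= (2)²·289 + (-3)²·900 + (1)²·27.04 + (-2)²·900 = 12883.04

12883.040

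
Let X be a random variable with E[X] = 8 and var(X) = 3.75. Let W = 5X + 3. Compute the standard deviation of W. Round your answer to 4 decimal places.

var(5X + 3) = (5)²·3.75 = 93.75
SD(W) = √93.75 ≈ 9.6825

9.6825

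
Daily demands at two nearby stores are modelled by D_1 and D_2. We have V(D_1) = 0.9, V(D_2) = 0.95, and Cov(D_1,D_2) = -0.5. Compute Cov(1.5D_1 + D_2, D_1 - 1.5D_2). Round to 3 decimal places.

0.550

Cov(1.5D_1 + D_2, D_1 - 1.5D_2) = (1.5)(1)V(D_1) + (1)(-1.5)V(D_2) + [(1.5)(-1.5) + (1)(1)]Cov(D_1,D_2)
= 1.5·0.9 + -1.5·0.95 + -1.25·-0.5 = 0.55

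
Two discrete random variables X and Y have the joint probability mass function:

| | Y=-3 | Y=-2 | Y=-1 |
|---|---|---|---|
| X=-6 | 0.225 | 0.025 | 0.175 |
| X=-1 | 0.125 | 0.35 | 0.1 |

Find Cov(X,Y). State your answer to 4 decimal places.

0.0906

E[X] = -3.125,  E[Y] = -2.075
E[XY] = 6.575
Cov(X,Y) = E[XY] − E[X]E[Y] = 6.575 − (-3.125)(-2.075) = 0.090625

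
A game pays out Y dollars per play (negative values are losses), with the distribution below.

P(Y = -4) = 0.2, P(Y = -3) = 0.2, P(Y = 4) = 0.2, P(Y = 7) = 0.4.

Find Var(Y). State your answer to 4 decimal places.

22.9600

E[Y] = (-4)(0.2) + (-3)(0.2) + (4)(0.2) + (7)(0.4) = 2.2
E[Y²] = (-4)²(0.2) + (-3)²(0.2) + (4)²(0.2) + (7)²(0.4) = 27.8
Var(Y) = E[Y²] − (E[Y])² = 27.8 − (2.2)² = 22.96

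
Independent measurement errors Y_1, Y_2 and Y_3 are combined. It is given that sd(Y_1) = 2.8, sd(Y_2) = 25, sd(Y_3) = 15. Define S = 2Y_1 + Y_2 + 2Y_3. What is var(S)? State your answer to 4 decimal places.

var(Y_1) = 7.84, var(Y_2) = 625, var(Y_3) = 225
By independence, var(S) = (2)²var(Y_1) + (1)²var(Y_2) + (2)²var(Y_3)
= (2)²·7.84 + (1)²·625 + (2)²·225 = 1556.36

1556.3600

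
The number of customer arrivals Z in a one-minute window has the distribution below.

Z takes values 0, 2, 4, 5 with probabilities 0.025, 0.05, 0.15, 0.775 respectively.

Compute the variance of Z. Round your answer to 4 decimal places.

1.0444

E[Z] = (0)(0.025) + (2)(0.05) + (4)(0.15) + (5)(0.775) = 4.575
E[Z²] = (0)²(0.025) + (2)²(0.05) + (4)²(0.15) + (5)²(0.775) = 21.975
Var(Z) = E[Z²] − (E[Z])² = 21.975 − (4.575)² = 1.044375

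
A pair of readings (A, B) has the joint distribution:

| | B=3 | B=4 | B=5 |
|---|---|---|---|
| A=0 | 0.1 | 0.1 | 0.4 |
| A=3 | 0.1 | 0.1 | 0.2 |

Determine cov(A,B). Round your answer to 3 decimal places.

E[A] = 1.2,  E[B] = 4.4
E[AB] = 5.1
cov(A,B) = E[AB] − E[A]E[B] = 5.1 − (1.2)(4.4) = -0.18

-0.180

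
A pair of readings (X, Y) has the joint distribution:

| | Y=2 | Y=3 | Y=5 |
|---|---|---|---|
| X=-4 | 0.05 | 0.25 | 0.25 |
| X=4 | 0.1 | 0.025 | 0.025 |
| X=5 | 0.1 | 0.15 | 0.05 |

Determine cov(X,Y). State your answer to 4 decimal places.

E[X] = -0.1,  E[Y] = 3.4
E[XY] = -2.3
cov(X,Y) = E[XY] − E[X]E[Y] = -2.3 − (-0.1)(3.4) = -1.96

-1.9600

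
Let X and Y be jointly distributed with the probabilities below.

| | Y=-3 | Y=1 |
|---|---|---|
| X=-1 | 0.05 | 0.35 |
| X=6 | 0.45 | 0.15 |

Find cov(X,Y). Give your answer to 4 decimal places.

E[X] = 3.2,  E[Y] = -1
E[XY] = -7.4
cov(X,Y) = E[XY] − E[X]E[Y] = -7.4 − (3.2)(-1) = -4.2

-4.2000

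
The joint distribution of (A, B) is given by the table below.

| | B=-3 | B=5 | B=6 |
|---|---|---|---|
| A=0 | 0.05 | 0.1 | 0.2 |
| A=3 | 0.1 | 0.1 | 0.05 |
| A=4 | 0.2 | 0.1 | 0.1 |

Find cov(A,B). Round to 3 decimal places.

E[A] = 2.35,  E[B] = 2.55
E[AB] = 3.5
cov(A,B) = E[AB] − E[A]E[B] = 3.5 − (2.35)(2.55) = -2.4925

-2.493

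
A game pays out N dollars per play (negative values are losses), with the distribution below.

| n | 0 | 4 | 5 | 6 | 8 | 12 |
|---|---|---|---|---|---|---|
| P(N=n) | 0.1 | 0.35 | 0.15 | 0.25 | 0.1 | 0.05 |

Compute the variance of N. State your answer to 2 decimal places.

6.45

E[N] = (0)(0.1) + (4)(0.35) + (5)(0.15) + (6)(0.25) + (8)(0.1) + (12)(0.05) = 5.05
E[N²] = (0)²(0.1) + (4)²(0.35) + (5)²(0.15) + (6)²(0.25) + (8)²(0.1) + (12)²(0.05) = 31.95
Var(N) = E[N²] − (E[N])² = 31.95 − (5.05)² = 6.4475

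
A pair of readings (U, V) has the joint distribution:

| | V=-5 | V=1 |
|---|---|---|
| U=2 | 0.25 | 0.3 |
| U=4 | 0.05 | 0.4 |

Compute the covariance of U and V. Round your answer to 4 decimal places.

E[U] = 2.9,  E[V] = -0.8
E[UV] = -1.3
Cov(U,V) = E[UV] − E[U]E[V] = -1.3 − (2.9)(-0.8) = 1.02

1.0200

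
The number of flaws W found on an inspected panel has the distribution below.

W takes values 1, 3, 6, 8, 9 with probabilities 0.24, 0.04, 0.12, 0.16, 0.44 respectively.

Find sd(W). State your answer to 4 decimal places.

3.2951

E[W] = (1)(0.24) + (3)(0.04) + (6)(0.12) + (8)(0.16) + (9)(0.44) = 6.32
E[W²] = (1)²(0.24) + (3)²(0.04) + (6)²(0.12) + (8)²(0.16) + (9)²(0.44) = 50.8
V(W) = E[W²] − (E[W])² = 50.8 − (6.32)² = 10.8576
sd(W) = √10.8576 ≈ 3.2951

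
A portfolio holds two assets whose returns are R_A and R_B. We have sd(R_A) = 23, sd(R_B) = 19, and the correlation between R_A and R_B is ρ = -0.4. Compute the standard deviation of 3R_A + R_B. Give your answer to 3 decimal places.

Var(R_A) = (23)² = 529;  Var(R_B) = (19)² = 361
cov(R_A,R_B) = ρ·sd(R_A)·sd(R_B) = -0.4·23·19 = -174.8
Var(3R_A + R_B) = (3)²·Var(R_A) + (1)²·Var(R_B) + 2·(3)·(1)·cov(R_A,R_B)
= 9·529 + 1·361 + 6·-174.8 = 4073.2
sd(3R_A + R_B) = √4073.2 ≈ 63.822

63.822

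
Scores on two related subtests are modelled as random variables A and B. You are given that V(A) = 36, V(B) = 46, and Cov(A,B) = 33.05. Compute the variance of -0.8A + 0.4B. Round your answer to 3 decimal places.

9.248

V(-0.8A + 0.4B) = (-0.8)²·V(A) + (0.4)²·V(B) + 2·(-0.8)·(0.4)·Cov(A,B)
= 0.64·36 + 0.16·46 + -0.64·33.05 = 9.248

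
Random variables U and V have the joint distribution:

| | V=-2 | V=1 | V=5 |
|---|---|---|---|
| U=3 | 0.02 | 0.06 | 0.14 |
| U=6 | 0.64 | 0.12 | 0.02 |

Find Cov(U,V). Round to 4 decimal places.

-2.3844

E[U] = 5.34,  E[V] = -0.34
E[UV] = -4.2
Cov(U,V) = E[UV] − E[U]E[V] = -4.2 − (5.34)(-0.34) = -2.3844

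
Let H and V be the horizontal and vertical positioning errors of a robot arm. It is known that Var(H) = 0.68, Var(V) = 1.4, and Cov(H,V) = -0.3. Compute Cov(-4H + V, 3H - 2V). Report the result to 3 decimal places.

Cov(-4H + V, 3H - 2V) = (-4)(3)Var(H) + (1)(-2)Var(V) + [(-4)(-2) + (1)(3)]Cov(H,V)
= -12·0.68 + -2·1.4 + 11·-0.3 = -14.26

-14.260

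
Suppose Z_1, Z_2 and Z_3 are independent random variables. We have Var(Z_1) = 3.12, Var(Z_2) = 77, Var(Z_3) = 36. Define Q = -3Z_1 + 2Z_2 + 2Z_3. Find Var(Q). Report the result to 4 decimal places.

By independence, Var(Q) = (-3)²Var(Z_1) + (2)²Var(Z_2) + (2)²Var(Z_3)
= (-3)²·3.12 + (2)²·77 + (2)²·36 = 480.08

480.0800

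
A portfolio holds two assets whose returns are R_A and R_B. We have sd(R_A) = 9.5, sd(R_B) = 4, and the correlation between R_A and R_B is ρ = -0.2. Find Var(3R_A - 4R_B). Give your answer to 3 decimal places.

1250.650

Var(R_A) = (9.5)² = 90.25;  Var(R_B) = (4)² = 16
Cov(R_A,R_B) = ρ·sd(R_A)·sd(R_B) = -0.2·9.5·4 = -7.6
Var(3R_A - 4R_B) = (3)²·Var(R_A) + (-4)²·Var(R_B) + 2·(3)·(-4)·Cov(R_A,R_B)
= 9·90.25 + 16·16 + -24·-7.6 = 1250.65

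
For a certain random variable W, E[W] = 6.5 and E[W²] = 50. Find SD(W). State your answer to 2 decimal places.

2.78

V(W) = 50 − (6.5)² = 7.75
SD(W) = √7.75 ≈ 2.78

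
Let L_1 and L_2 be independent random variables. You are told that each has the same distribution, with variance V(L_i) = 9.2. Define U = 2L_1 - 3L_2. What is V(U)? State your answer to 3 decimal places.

119.600

By independence, V(U) = (2)²V(L_1) + (-3)²V(L_2)
= (2)²·9.2 + (-3)²·9.2 = 119.6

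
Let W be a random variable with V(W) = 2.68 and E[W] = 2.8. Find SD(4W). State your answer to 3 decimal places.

V(4W) = (4)²·2.68 = 42.88
SD(4W) = √42.88 ≈ 6.548

6.548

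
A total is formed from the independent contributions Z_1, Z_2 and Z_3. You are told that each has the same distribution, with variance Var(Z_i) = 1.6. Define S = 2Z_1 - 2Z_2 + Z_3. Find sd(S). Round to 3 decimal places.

3.795

By independence, Var(S) = (2)²Var(Z_1) + (-2)²Var(Z_2) + (1)²Var(Z_3)
= (2)²·1.6 + (-2)²·1.6 + (1)²·1.6 = 14.4
sd(S) = √14.4 ≈ 3.795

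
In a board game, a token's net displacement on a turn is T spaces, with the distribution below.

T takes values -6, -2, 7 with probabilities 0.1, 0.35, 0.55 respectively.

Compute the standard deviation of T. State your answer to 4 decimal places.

5.0446

E[T] = (-6)(0.1) + (-2)(0.35) + (7)(0.55) = 2.55
E[T²] = (-6)²(0.1) + (-2)²(0.35) + (7)²(0.55) = 31.95
Var(T) = E[T²] − (E[T])² = 31.95 − (2.55)² = 25.4475
SD(T) = √25.4475 ≈ 5.0446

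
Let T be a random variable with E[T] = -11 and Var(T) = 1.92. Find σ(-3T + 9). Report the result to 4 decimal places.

4.1569

Var(-3T + 9) = (-3)²·1.92 = 17.28
σ(-3T + 9) = √17.28 ≈ 4.1569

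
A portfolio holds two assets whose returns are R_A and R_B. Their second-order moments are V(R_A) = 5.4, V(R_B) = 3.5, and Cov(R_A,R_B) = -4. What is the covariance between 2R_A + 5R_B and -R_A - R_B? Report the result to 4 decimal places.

Cov(2R_A + 5R_B, -R_A - R_B) = (2)(-1)V(R_A) + (5)(-1)V(R_B) + [(2)(-1) + (5)(-1)]Cov(R_A,R_B)
= -2·5.4 + -5·3.5 + -7·-4 = -0.3

-0.3000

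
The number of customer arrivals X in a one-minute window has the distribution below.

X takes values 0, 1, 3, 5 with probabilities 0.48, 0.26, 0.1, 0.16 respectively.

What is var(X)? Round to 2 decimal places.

3.31

E[X] = (0)(0.48) + (1)(0.26) + (3)(0.1) + (5)(0.16) = 1.36
E[X²] = (0)²(0.48) + (1)²(0.26) + (3)²(0.1) + (5)²(0.16) = 5.16
var(X) = E[X²] − (E[X])² = 5.16 − (1.36)² = 3.3104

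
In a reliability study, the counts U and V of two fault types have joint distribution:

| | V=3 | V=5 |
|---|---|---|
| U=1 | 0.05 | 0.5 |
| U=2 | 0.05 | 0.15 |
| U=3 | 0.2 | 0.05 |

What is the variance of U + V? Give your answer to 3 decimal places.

0.590

E[U] = 1.7,  E[V] = 4.4,  E[UV] = 7
Var(U) = 3.6 − (1.7)² = 0.71;  Var(V) = 20.2 − (4.4)² = 0.84
Cov(U,V) = 7 − (1.7)(4.4) = -0.48
Var(U + V) = (1)²·0.71 + (1)²·0.84 + 2·(1)·(1)·-0.48 = 0.59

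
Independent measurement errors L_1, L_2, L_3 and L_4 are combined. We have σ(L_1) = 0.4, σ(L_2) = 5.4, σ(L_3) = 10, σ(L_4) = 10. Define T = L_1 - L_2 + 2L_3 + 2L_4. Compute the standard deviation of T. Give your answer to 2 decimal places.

28.80

var(L_1) = 0.16, var(L_2) = 29.16, var(L_3) = 100, var(L_4) = 100
By independence, var(T) = (1)²var(L_1) + (-1)²var(L_2) + (2)²var(L_3) + (2)²var(L_4)
= (1)²·0.16 + (-1)²·29.16 + (2)²·100 + (2)²·100 = 829.32
σ(T) = √829.32 ≈ 28.80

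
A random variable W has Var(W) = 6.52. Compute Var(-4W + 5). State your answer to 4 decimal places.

Var(-4W + 5) = (-4)²·Var(W) = 16·6.52 = 104.32

104.3200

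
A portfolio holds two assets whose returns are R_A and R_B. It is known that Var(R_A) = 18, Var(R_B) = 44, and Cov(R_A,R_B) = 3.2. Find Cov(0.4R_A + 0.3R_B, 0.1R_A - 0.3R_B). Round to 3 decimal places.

Cov(0.4R_A + 0.3R_B, 0.1R_A - 0.3R_B) = (0.4)(0.1)Var(R_A) + (0.3)(-0.3)Var(R_B) + [(0.4)(-0.3) + (0.3)(0.1)]Cov(R_A,R_B)
= 0.04·18 + -0.09·44 + -0.09·3.2 = -3.528

-3.528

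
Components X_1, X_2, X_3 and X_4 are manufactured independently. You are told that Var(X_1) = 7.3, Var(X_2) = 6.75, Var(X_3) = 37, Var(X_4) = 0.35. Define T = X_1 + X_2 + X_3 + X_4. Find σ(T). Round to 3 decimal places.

7.169

By independence, Var(T) = (1)²Var(X_1) + (1)²Var(X_2) + (1)²Var(X_3) + (1)²Var(X_4)
= (1)²·7.3 + (1)²·6.75 + (1)²·37 + (1)²·0.35 = 51.4
σ(T) = √51.4 ≈ 7.169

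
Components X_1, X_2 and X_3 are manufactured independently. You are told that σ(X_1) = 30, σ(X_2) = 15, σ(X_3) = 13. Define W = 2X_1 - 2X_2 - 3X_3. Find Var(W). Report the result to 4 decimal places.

Var(X_1) = 900, Var(X_2) = 225, Var(X_3) = 169
By independence, Var(W) = (2)²Var(X_1) + (-2)²Var(X_2) + (-3)²Var(X_3)
= (2)²·900 + (-2)²·225 + (-3)²·169 = 6021

6021.0000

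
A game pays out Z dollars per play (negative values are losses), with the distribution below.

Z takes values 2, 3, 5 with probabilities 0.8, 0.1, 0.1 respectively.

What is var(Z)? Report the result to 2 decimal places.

E[Z] = (2)(0.8) + (3)(0.1) + (5)(0.1) = 2.4
E[Z²] = (2)²(0.8) + (3)²(0.1) + (5)²(0.1) = 6.6
var(Z) = E[Z²] − (E[Z])² = 6.6 − (2.4)² = 0.84

0.84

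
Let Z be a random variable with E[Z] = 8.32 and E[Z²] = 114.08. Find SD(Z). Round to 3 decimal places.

Var(Z) = 114.08 − (8.32)² = 44.8576
SD(Z) = √44.8576 ≈ 6.698

6.698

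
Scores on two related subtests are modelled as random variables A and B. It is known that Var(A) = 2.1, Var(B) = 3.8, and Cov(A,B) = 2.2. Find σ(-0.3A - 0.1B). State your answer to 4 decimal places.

0.5992

Var(-0.3A - 0.1B) = (-0.3)²·Var(A) + (-0.1)²·Var(B) + 2·(-0.3)·(-0.1)·Cov(A,B)
= 0.09·2.1 + 0.01·3.8 + 0.06·2.2 = 0.359
σ(-0.3A - 0.1B) = √0.359 ≈ 0.5992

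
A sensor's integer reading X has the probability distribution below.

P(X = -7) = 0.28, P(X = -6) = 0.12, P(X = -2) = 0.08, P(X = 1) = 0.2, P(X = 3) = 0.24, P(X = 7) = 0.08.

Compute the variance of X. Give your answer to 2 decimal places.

E[X] = (-7)(0.28) + (-6)(0.12) + (-2)(0.08) + (1)(0.2) + (3)(0.24) + (7)(0.08) = -1.36
E[X²] = (-7)²(0.28) + (-6)²(0.12) + (-2)²(0.08) + (1)²(0.2) + (3)²(0.24) + (7)²(0.08) = 24.64
Var(X) = E[X²] − (E[X])² = 24.64 − (-1.36)² = 22.7904

22.79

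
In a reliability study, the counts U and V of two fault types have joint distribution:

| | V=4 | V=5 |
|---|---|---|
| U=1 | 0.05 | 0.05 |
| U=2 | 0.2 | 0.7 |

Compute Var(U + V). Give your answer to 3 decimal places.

E[U] = 1.9,  E[V] = 4.75,  E[UV] = 9.05
Var(U) = 3.7 − (1.9)² = 0.09;  Var(V) = 22.75 − (4.75)² = 0.1875
cov(U,V) = 9.05 − (1.9)(4.75) = 0.025
Var(U + V) = (1)²·0.09 + (1)²·0.1875 + 2·(1)·(1)·0.025 = 0.3275

0.328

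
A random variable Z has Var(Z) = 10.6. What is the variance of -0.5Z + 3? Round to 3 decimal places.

2.650

Var(-0.5Z + 3) = (-0.5)²·Var(Z) = 0.25·10.6 = 2.65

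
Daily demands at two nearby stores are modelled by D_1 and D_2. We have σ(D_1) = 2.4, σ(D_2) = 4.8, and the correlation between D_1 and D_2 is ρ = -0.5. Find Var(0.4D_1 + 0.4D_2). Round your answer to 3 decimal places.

Var(D_1) = (2.4)² = 5.76;  Var(D_2) = (4.8)² = 23.04
Cov(D_1,D_2) = ρ·σ(D_1)·σ(D_2) = -0.5·2.4·4.8 = -5.76
Var(0.4D_1 + 0.4D_2) = (0.4)²·Var(D_1) + (0.4)²·Var(D_2) + 2·(0.4)·(0.4)·Cov(D_1,D_2)
= 0.16·5.76 + 0.16·23.04 + 0.32·-5.76 = 2.7648

2.765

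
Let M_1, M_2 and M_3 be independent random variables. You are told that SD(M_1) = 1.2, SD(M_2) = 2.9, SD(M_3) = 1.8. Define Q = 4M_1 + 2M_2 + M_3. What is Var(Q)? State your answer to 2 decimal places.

59.92

Var(M_1) = 1.44, Var(M_2) = 8.41, Var(M_3) = 3.24
By independence, Var(Q) = (4)²Var(M_1) + (2)²Var(M_2) + (1)²Var(M_3)
= (4)²·1.44 + (2)²·8.41 + (1)²·3.24 = 59.92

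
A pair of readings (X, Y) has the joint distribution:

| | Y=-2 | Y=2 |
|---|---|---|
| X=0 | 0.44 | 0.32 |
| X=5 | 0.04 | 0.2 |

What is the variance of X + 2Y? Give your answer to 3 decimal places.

E[X] = 1.2,  E[Y] = 0.08,  E[XY] = 1.6
Var(X) = 6 − (1.2)² = 4.56;  Var(Y) = 4 − (0.08)² = 3.9936
Cov(X,Y) = 1.6 − (1.2)(0.08) = 1.504
Var(X + 2Y) = (1)²·4.56 + (2)²·3.9936 + 2·(1)·(2)·1.504 = 26.5504

26.550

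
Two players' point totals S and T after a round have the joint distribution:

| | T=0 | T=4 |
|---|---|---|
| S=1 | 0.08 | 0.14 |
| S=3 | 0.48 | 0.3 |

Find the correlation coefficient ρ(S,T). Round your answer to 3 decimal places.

E[S] = 2.56,  E[T] = 1.76
E[ST] = 4.16
Cov(S,T) = E[ST] − E[S]E[T] = 4.16 − (2.56)(1.76) = -0.3456
Var(S) = 0.6864,  Var(T) = 3.9424
ρ = -0.3456 / √(0.6864·3.9424) ≈ -0.210

-0.210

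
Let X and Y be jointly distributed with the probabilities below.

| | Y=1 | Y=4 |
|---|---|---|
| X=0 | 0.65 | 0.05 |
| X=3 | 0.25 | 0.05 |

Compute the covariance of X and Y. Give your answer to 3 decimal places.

E[X] = 0.9,  E[Y] = 1.3
E[XY] = 1.35
cov(X,Y) = E[XY] − E[X]E[Y] = 1.35 − (0.9)(1.3) = 0.18

0.180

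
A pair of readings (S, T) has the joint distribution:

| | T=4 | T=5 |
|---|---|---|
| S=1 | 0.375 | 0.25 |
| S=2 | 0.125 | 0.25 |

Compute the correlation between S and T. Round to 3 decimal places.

0.258

E[S] = 1.375,  E[T] = 4.5
E[ST] = 6.25
Cov(S,T) = E[ST] − E[S]E[T] = 6.25 − (1.375)(4.5) = 0.0625
Var(S) = 0.234375,  Var(T) = 0.25
ρ = 0.0625 / √(0.234375·0.25) ≈ 0.258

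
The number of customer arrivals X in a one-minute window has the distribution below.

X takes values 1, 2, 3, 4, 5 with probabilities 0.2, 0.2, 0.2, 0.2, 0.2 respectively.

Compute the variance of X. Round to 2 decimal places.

E[X] = (1)(0.2) + (2)(0.2) + (3)(0.2) + (4)(0.2) + (5)(0.2) = 3
E[X²] = (1)²(0.2) + (2)²(0.2) + (3)²(0.2) + (4)²(0.2) + (5)²(0.2) = 11
Var(X) = E[X²] − (E[X])² = 11 − (3)² = 2

2.00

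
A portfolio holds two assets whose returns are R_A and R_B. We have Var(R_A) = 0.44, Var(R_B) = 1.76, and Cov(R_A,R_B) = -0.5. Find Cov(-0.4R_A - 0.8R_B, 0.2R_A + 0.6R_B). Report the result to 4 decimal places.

Cov(-0.4R_A - 0.8R_B, 0.2R_A + 0.6R_B) = (-0.4)(0.2)Var(R_A) + (-0.8)(0.6)Var(R_B) + [(-0.4)(0.6) + (-0.8)(0.2)]Cov(R_A,R_B)
= -0.08·0.44 + -0.48·1.76 + -0.4·-0.5 = -0.68

-0.6800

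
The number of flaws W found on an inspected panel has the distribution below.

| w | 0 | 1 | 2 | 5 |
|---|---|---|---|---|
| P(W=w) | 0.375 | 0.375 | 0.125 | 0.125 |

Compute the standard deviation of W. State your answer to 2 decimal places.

1.56

E[W] = (0)(0.375) + (1)(0.375) + (2)(0.125) + (5)(0.125) = 1.25
E[W²] = (0)²(0.375) + (1)²(0.375) + (2)²(0.125) + (5)²(0.125) = 4
Var(W) = E[W²] − (E[W])² = 4 − (1.25)² = 2.4375
SD(W) = √2.4375 ≈ 1.56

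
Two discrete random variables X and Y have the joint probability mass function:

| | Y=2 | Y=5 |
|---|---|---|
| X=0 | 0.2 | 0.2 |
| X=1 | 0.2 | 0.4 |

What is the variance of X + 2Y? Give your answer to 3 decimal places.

9.360

E[X] = 0.6,  E[Y] = 3.8,  E[XY] = 2.4
Var(X) = 0.6 − (0.6)² = 0.24;  Var(Y) = 16.6 − (3.8)² = 2.16
cov(X,Y) = 2.4 − (0.6)(3.8) = 0.12
Var(X + 2Y) = (1)²·0.24 + (2)²·2.16 + 2·(1)·(2)·0.12 = 9.36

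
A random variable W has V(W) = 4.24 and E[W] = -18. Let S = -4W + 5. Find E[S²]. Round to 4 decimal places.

5996.8400

E[-4W + 5] = -4·-18 + 5 = 77
V(-4W + 5) = (-4)²·4.24 = 67.84
E[S²] = V(S) + (E[S])² = 67.84 + (77)² = 5996.84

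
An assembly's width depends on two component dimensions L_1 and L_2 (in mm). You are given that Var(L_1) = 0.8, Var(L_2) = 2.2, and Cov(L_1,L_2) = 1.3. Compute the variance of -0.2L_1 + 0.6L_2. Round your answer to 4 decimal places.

Var(-0.2L_1 + 0.6L_2) = (-0.2)²·Var(L_1) + (0.6)²·Var(L_2) + 2·(-0.2)·(0.6)·Cov(L_1,L_2)
= 0.04·0.8 + 0.36·2.2 + -0.24·1.3 = 0.512

0.5120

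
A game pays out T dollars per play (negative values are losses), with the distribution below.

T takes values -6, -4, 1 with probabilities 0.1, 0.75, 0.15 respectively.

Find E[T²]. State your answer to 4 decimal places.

E[T²] = (-6)²(0.1) + (-4)²(0.75) + (1)²(0.15) = 15.75

15.7500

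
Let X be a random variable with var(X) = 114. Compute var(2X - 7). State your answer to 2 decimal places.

var(2X - 7) = (2)²·var(X) = 4·114 = 456

456.00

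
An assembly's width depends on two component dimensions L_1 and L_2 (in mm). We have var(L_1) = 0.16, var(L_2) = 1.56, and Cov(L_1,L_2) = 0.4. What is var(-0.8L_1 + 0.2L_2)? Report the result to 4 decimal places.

0.0368

var(-0.8L_1 + 0.2L_2) = (-0.8)²·var(L_1) + (0.2)²·var(L_2) + 2·(-0.8)·(0.2)·Cov(L_1,L_2)
= 0.64·0.16 + 0.04·1.56 + -0.32·0.4 = 0.0368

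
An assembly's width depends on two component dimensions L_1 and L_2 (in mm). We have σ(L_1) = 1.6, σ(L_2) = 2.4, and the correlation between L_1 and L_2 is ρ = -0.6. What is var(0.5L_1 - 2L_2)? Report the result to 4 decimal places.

28.2880

var(L_1) = (1.6)² = 2.56;  var(L_2) = (2.4)² = 5.76
Cov(L_1,L_2) = ρ·σ(L_1)·σ(L_2) = -0.6·1.6·2.4 = -2.304
var(0.5L_1 - 2L_2) = (0.5)²·var(L_1) + (-2)²·var(L_2) + 2·(0.5)·(-2)·Cov(L_1,L_2)
= 0.25·2.56 + 4·5.76 + -2·-2.304 = 28.288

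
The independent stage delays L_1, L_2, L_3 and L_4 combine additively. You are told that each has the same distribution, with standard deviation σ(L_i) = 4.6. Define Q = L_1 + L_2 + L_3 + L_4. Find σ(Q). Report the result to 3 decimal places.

9.200

Var(L_i) = (4.6)² = 21.16
By independence, Var(Q) = (1)²Var(L_1) + (1)²Var(L_2) + (1)²Var(L_3) + (1)²Var(L_4)
= (1)²·21.16 + (1)²·21.16 + (1)²·21.16 + (1)²·21.16 = 84.64
σ(Q) = √84.64 ≈ 9.200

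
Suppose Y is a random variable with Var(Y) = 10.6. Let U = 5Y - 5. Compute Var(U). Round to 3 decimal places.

265.000

Var(5Y - 5) = (5)²·Var(Y) = 25·10.6 = 265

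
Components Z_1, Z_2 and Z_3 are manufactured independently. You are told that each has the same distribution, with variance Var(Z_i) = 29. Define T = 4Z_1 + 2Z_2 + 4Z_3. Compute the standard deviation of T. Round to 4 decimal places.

By independence, Var(T) = (4)²Var(Z_1) + (2)²Var(Z_2) + (4)²Var(Z_3)
= (4)²·29 + (2)²·29 + (4)²·29 = 1044
SD(T) = √1044 ≈ 32.3110

32.3110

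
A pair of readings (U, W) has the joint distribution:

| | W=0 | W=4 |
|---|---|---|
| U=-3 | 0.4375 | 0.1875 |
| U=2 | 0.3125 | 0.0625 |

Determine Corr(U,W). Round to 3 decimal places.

E[U] = -1.125,  E[W] = 1
E[UW] = -1.75
Cov(U,W) = E[UW] − E[U]E[W] = -1.75 − (-1.125)(1) = -0.625
V(U) = 5.859375,  V(W) = 3
ρ = -0.625 / √(5.859375·3) ≈ -0.149

-0.149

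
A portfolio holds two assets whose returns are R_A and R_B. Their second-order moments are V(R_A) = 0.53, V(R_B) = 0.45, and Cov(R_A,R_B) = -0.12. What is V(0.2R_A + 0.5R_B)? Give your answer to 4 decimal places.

V(0.2R_A + 0.5R_B) = (0.2)²·V(R_A) + (0.5)²·V(R_B) + 2·(0.2)·(0.5)·Cov(R_A,R_B)
= 0.04·0.53 + 0.25·0.45 + 0.2·-0.12 = 0.1097

0.1097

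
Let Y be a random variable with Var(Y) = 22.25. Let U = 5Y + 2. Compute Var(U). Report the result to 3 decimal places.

Var(5Y + 2) = (5)²·Var(Y) = 25·22.25 = 556.25

556.250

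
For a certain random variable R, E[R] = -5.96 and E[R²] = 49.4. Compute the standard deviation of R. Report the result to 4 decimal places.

3.7254

V(R) = 49.4 − (-5.96)² = 13.8784
sd(R) = √13.8784 ≈ 3.7254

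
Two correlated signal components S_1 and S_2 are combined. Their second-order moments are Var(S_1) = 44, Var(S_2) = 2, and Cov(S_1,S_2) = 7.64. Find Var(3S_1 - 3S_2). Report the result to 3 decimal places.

276.480

Var(3S_1 - 3S_2) = (3)²·Var(S_1) + (-3)²·Var(S_2) + 2·(3)·(-3)·Cov(S_1,S_2)
= 9·44 + 9·2 + -18·7.64 = 276.48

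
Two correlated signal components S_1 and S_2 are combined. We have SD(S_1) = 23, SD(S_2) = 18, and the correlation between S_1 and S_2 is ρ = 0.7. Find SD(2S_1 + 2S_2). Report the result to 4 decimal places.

75.6994

var(S_1) = (23)² = 529;  var(S_2) = (18)² = 324
Cov(S_1,S_2) = ρ·SD(S_1)·SD(S_2) = 0.7·23·18 = 289.8
var(2S_1 + 2S_2) = (2)²·var(S_1) + (2)²·var(S_2) + 2·(2)·(2)·Cov(S_1,S_2)
= 4·529 + 4·324 + 8·289.8 = 5730.4
SD(2S_1 + 2S_2) = √5730.4 ≈ 75.6994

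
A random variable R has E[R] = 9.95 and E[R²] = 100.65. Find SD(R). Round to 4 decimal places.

1.2835

Var(R) = 100.65 − (9.95)² = 1.6475
SD(R) = √1.6475 ≈ 1.2835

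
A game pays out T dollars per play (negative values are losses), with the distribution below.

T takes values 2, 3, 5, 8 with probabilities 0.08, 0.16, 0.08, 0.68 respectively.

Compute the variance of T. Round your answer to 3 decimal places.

5.290

E[T] = (2)(0.08) + (3)(0.16) + (5)(0.08) + (8)(0.68) = 6.48
E[T²] = (2)²(0.08) + (3)²(0.16) + (5)²(0.08) + (8)²(0.68) = 47.28
V(T) = E[T²] − (E[T])² = 47.28 − (6.48)² = 5.2896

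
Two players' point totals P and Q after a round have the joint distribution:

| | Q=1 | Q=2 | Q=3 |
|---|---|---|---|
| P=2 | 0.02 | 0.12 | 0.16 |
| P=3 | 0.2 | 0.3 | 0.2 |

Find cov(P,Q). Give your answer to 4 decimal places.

-0.0980

E[P] = 2.7,  E[Q] = 2.14
E[PQ] = 5.68
cov(P,Q) = E[PQ] − E[P]E[Q] = 5.68 − (2.7)(2.14) = -0.098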